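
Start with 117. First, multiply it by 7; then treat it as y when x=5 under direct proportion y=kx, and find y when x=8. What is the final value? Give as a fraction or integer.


Start with 117.
Step 1: Multiply by 7: 117 * 7 = 819
Step 2: Direct prop: k = (819)/5; new y = k*8 = 819*8/5 = 6552/5
Final result = 6552/5

6552/5


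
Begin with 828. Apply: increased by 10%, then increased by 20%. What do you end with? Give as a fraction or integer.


Start: 828
Step 1: increase by 10% => multiply by 110/100
  828 * 110/100 = 4554/5
Step 2: increase by 20% => multiply by 120/100
  4554/5 * 120/100 = 27324/25
Final value = 27324/25

27324/25


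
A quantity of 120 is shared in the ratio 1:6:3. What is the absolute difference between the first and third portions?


Total parts = 1 + 6 + 3 = 10
Value per part = 120 / 10 = 12
Shares: 1*12=12, 6*12=72, 3*12=36
First share = 12, third share = 36
Difference = |12 - 36| = 24

24


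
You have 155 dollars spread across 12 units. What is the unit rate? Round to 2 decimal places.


Total dollars = 155
Number of units = 12
Unit rate = 155 / 12
= 12.92 dollars per unit

12.92


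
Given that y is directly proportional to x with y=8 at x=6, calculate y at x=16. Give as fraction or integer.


Direct proportion: y = kx
Find k: k = 8/6 = 4/3
Compute y at x=16: y = 4/3 * 16
y = 64/3

64/3


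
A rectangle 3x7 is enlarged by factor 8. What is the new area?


Original dimensions: 3 x 7
Enlargement factor = 8
New width = 3 * 8 = 24
New height = 7 * 8 = 56
New area = 24 * 56 = 1344

1344


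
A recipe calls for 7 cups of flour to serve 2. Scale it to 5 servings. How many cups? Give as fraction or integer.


Original: 7 cups for 2 servings
Target servings = 5
Scaling factor = 5/2
New amount = 7 * 5/2
= 35/2
= 35/2 cups

35/2


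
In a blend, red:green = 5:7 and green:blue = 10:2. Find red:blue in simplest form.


Given a:b = 5:7 and b:c = 10:2
Make b consistent. Multiply first ratio by 10: a:b = 50:70
Multiply second ratio by 7: b:c = 70:14
Now b = 70 in both, so a:b:c = 50:70:14
Therefore a:c = 50:14
Simplify by GCD: a:c = 25:7

25:7


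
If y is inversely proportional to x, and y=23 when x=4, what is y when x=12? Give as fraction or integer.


Inverse proportion: y = k/x
Find k: k = 4 * 23 = 92
Compute y at x=12: y = 92/12
y = 23/3

23/3


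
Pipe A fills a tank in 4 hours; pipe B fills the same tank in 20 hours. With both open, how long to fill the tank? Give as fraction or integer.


Rate of A = 1/4 job per hour
Rate of B = 1/20 job per hour
Combined rate = 1/4 + 1/20
Find common denominator: (20 + 4)/(4*20) = 24/80
Combined rate = 3/10 job per hour
Time together = 1 / (3/10) = 10/3 hours

10/3


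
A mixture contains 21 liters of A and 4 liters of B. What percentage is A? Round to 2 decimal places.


Volume of A = 21 L
Volume of B = 4 L
Total volume = 21 + 4 = 25 L
Percentage of A = (21/25) * 100
= 84.00%

84.00


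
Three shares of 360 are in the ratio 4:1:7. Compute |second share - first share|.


Total parts = 4 + 1 + 7 = 12
Value per part = 360 / 12 = 30
Shares: 4*30=120, 1*30=30, 7*30=210
Second share = 30, first share = 120
Difference = |30 - 120| = 90

90


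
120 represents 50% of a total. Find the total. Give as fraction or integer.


Given: 120 is 50% of the whole
Set up: 120 = 50/100 * whole
whole = 120 * 100 / 50
whole = 12000 / 50
whole = 240

240


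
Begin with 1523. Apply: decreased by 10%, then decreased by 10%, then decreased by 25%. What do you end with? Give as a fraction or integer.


Start: 1523
Step 1: decrease by 10% => multiply by 90/100
  1523 * 90/100 = 13707/10
Step 2: decrease by 10% => multiply by 90/100
  13707/10 * 90/100 = 123363/100
Step 3: decrease by 25% => multiply by 75/100
  123363/100 * 75/100 = 370089/400
Final value = 370089/400

370089/400


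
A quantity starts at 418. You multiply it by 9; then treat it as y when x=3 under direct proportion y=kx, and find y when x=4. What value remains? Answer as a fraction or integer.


Start with 418.
Step 1: Multiply by 9: 418 * 9 = 3762
Step 2: Direct prop: k = (3762)/3; new y = k*4 = 3762*4/3 = 5016
Final result = 5016

5016


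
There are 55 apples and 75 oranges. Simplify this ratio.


Find GCD(55, 75)
GCD = 5
Divide both by 5: 55/5 = 11, 75/5 = 15
Simplified ratio = 11:15

11:15


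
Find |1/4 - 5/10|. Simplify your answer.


Simplify: 1/4 = 1/4 and 5/10 = 1/2
Find common denominator: LCD = 4
Convert: 1/4 and 2/4
Difference = |1 - 2|/4 = 1/4
Simplified = 1/4

1/4


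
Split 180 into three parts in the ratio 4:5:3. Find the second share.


Ratio = 4:5:3
Total parts = 4 + 5 + 3 = 12
Value per part = 180 / 12 = 15
First share = 4 * 15 = 60
Middle share = 5 * 15 = 75
Third share = 3 * 15 = 45

75


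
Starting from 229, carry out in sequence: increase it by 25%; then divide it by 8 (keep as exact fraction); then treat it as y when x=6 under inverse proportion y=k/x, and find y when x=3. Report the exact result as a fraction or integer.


Start with 229.
Step 1: Increase by 25%: 229 * 125/100 = 1145/4
Step 2: Divide by 8: 1145/4 / 8 = 1145/32
Step 3: Inverse prop: k = (1145/32)*6; new y = k/3 = 1145/32*6/3 = 1145/16
Final result = 1145/16

1145/16


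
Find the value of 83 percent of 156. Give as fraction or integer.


Compute 83% of 156
Convert percentage: 83% = 83/100
Multiply: 156 * 83/100
= 12948/100
= 3237/25

3237/25


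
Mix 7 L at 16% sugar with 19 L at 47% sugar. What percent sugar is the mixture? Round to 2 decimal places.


Solute in mixture 1 = 16% of 7 L = 7*16/100 = 28/25 L
Solute in mixture 2 = 47% of 19 L = 19*47/100 = 893/100 L
Total solute = 28/25 + 893/100 = 201/20 L
Total volume = 7 + 19 = 26 L
Final concentration = 201/20/26 * 100 = 38.65%

38.65


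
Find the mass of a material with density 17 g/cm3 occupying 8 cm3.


Using mass = density * volume
Density = 17 g/cm3
Volume = 8 cm3
Mass = 17 * 8
= 136 g

136


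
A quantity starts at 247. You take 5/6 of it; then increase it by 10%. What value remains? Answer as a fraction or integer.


Start with 247.
Step 1: Take 5/6: 247 * 5/6 = 1235/6
Step 2: Increase by 10%: 1235/6 * 110/100 = 2717/12
Final result = 2717/12

2717/12


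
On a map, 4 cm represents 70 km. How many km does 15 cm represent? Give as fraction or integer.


Map scale: 4 cm = 70 km
Measured distance on map = 15 cm
Set up proportion: 15 * 70 / 4
= 1050 / 4
= 525/2 km

525/2


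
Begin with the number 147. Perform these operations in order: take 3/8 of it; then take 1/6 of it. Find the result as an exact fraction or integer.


Start with 147.
Step 1: Take 3/8: 147 * 3/8 = 441/8
Step 2: Take 1/6: 441/8 * 1/6 = 147/16
Final result = 147/16

147/16


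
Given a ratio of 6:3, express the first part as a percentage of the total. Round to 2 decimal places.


Total parts = 6 + 3 = 9
First part fraction = 6/9
Percentage = (6/9) * 100
= 0.666667 * 100
= 66.67%

66.67


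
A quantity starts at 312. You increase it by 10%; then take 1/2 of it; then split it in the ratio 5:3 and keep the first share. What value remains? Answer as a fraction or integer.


Start with 312.
Step 1: Increase by 10%: 312 * 110/100 = 1716/5
Step 2: Take 1/2: 1716/5 * 1/2 = 858/5
Step 3: Split 5:3, first share = 858/5 * 5/8 = 429/4
Final result = 429/4

429/4


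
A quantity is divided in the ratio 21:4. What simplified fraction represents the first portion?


Total parts = 21 + 4 = 25
First part fraction = 21/25
Simplify: 21/25 = 21/25

21/25


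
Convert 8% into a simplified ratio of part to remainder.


Part = 8%, Remainder = 92%
Ratio = 8:92
GCD(8, 92) = 4
Simplify: 2:23 = 2:23

2:23


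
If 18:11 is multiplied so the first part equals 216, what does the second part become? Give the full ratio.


Original ratio: 18:11
First term target: 216
Scale factor = 216 / 18 = 12
Multiply second term: 11 * 12 = 132
Equivalent ratio = 216:132

216:132


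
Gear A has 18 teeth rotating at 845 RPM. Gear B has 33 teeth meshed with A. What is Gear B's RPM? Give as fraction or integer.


Gear ratio: teeth_A * RPM_A = teeth_B * RPM_B
18 * 845 = 33 * RPM_B
15210 = 33 * RPM_B
RPM_B = 15210 / 33
RPM_B = 5070/11

5070/11


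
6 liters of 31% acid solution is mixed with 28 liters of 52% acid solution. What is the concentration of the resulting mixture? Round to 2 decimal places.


Solute in mixture 1 = 31% of 6 L = 6*31/100 = 93/50 L
Solute in mixture 2 = 52% of 28 L = 28*52/100 = 364/25 L
Total solute = 93/50 + 364/25 = 821/50 L
Total volume = 6 + 28 = 34 L
Final concentration = 821/50/34 * 100 = 48.29%

48.29


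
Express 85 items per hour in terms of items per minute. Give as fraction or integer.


Converting from per hour to per minute
Rate = 85 items per hour
Divide by 60: 85/60
= 17/12 items per minute

17/12


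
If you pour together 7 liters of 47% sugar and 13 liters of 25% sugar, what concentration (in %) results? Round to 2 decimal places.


Solute in mixture 1 = 47% of 7 L = 7*47/100 = 329/100 L
Solute in mixture 2 = 25% of 13 L = 13*25/100 = 13/4 L
Total solute = 329/100 + 13/4 = 327/50 L
Total volume = 7 + 13 = 20 L
Final concentration = 327/50/20 * 100 = 32.70%

32.70


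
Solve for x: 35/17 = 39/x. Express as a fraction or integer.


Setting up: 35/17 = 39/x
Cross multiply: 35 * x = 17 * 39
35x = 663
x = 663/35
x = 663/35

663/35


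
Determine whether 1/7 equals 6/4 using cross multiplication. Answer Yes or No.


Cross multiply to check 1/7 = 6/4
Left cross product: 1 * 4 = 4
Right cross product: 7 * 6 = 42
4 != 42
Not equal, so proportions differ => No

No


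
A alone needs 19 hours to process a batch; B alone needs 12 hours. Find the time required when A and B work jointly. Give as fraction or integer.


Rate of A = 1/19 job per hour
Rate of B = 1/12 job per hour
Combined rate = 1/19 + 1/12
Find common denominator: (12 + 19)/(19*12) = 31/228
Combined rate = 31/228 job per hour
Time together = 1 / (31/228) = 228/31 hours

228/31


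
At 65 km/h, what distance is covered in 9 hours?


Using distance = speed * time
Speed = 65 km/h
Time = 9 hours
Distance = 65 * 9
= 585 km

585


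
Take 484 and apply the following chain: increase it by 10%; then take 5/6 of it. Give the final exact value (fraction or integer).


Start with 484.
Step 1: Increase by 10%: 484 * 110/100 = 2662/5
Step 2: Take 5/6: 2662/5 * 5/6 = 1331/3
Final result = 1331/3

1331/3


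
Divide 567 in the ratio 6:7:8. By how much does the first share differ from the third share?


Total parts = 6 + 7 + 8 = 21
Value per part = 567 / 21 = 27
Shares: 6*27=162, 7*27=189, 8*27=216
First share = 162, third share = 216
Difference = |162 - 216| = 54

54


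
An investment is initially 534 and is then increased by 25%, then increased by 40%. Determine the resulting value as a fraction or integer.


Start: 534
Step 1: increase by 25% => multiply by 125/100
  534 * 125/100 = 1335/2
Step 2: increase by 40% => multiply by 140/100
  1335/2 * 140/100 = 1869/2
Final value = 1869/2

1869/2


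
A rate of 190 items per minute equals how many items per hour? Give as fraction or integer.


Converting from per minute to per hour
Rate = 190 items per minute
Multiply by 60: 190 * 60
= 11400 items per hour

11400


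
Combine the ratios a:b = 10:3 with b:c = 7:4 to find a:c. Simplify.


Given a:b = 10:3 and b:c = 7:4
Make b consistent. Multiply first ratio by 7: a:b = 70:21
Multiply second ratio by 3: b:c = 21:12
Now b = 21 in both, so a:b:c = 70:21:12
Therefore a:c = 70:12
Simplify by GCD: a:c = 35:6

35:6


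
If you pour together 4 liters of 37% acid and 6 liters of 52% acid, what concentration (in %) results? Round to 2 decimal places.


Solute in mixture 1 = 37% of 4 L = 4*37/100 = 37/25 L
Solute in mixture 2 = 52% of 6 L = 6*52/100 = 78/25 L
Total solute = 37/25 + 78/25 = 23/5 L
Total volume = 4 + 6 = 10 L
Final concentration = 23/5/10 * 100 = 46.00%

46.00


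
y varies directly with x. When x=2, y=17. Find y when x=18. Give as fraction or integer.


Direct proportion: y = kx
Find k: k = 17/2 = 17/2
Compute y at x=18: y = 17/2 * 18
y = 153

153


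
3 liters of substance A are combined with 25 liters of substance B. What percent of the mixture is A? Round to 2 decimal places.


Volume of A = 3 L
Volume of B = 25 L
Total volume = 3 + 25 = 28 L
Percentage of A = (3/28) * 100
= 10.71%

10.71


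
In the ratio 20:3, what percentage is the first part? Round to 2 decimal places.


Total parts = 20 + 3 = 23
First part fraction = 20/23
Percentage = (20/23) * 100
= 0.869565 * 100
= 86.96%

86.96


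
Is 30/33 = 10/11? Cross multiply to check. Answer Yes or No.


Cross multiply to check 30/33 = 10/11
Left cross product: 30 * 11 = 330
Right cross product: 33 * 10 = 330
330 = 330
Equal, so proportions match => Yes

Yes


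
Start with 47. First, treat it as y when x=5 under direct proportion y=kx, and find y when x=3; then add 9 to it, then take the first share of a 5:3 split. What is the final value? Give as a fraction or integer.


Start with 47.
Step 1: Direct prop: k = (47)/5; new y = k*3 = 47*3/5 = 141/5
Step 2: Add 9: 141/5+9=186/5; split 5:3 first = 186/5*5/8 = 93/4
Final result = 93/4

93/4


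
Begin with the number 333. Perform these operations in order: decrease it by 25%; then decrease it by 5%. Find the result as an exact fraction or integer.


Start with 333.
Step 1: Decrease by 25%: 333 * 75/100 = 999/4
Step 2: Decrease by 5%: 999/4 * 95/100 = 18981/80
Final result = 18981/80

18981/80


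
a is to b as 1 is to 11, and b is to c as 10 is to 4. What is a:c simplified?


Given a:b = 1:11 and b:c = 10:4
Make b consistent. Multiply first ratio by 10: a:b = 10:110
Multiply second ratio by 11: b:c = 110:44
Now b = 110 in both, so a:b:c = 10:110:44
Therefore a:c = 10:44
Simplify by GCD: a:c = 5:22

5:22


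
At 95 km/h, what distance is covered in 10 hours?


Using distance = speed * time
Speed = 95 km/h
Time = 10 hours
Distance = 95 * 10
= 950 km

950


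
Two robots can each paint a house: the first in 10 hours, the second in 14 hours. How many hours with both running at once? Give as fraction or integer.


Rate of A = 1/10 job per hour
Rate of B = 1/14 job per hour
Combined rate = 1/10 + 1/14
Find common denominator: (14 + 10)/(10*14) = 24/140
Combined rate = 6/35 job per hour
Time together = 1 / (6/35) = 35/6 hours

35/6


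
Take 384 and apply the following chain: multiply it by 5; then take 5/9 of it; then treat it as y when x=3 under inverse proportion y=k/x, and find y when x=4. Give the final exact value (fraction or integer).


Start with 384.
Step 1: Multiply by 5: 384 * 5 = 1920
Step 2: Take 5/9: 1920 * 5/9 = 3200/3
Step 3: Inverse prop: k = (3200/3)*3; new y = k/4 = 3200/3*3/4 = 800
Final result = 800

800


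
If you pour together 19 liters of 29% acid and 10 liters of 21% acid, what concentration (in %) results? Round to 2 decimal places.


Solute in mixture 1 = 29% of 19 L = 19*29/100 = 551/100 L
Solute in mixture 2 = 21% of 10 L = 10*21/100 = 21/10 L
Total solute = 551/100 + 21/10 = 761/100 L
Total volume = 19 + 10 = 29 L
Final concentration = 761/100/29 * 100 = 26.24%

26.24


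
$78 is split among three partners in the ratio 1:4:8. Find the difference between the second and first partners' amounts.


Total parts = 1 + 4 + 8 = 13
Value per part = 78 / 13 = 6
Shares: 1*6=6, 4*6=24, 8*6=48
Second share = 24, first share = 6
Difference = |24 - 6| = 18

18


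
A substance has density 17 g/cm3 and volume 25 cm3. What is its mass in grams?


Using mass = density * volume
Density = 17 g/cm3
Volume = 25 cm3
Mass = 17 * 25
= 425 g

425


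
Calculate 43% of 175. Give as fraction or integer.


Compute 43% of 175
Convert percentage: 43% = 43/100
Multiply: 175 * 43/100
= 7525/100
= 301/4

301/4


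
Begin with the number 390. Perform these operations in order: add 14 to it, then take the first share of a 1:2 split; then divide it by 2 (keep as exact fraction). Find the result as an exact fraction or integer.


Start with 390.
Step 1: Add 14: 390+14=404; split 1:2 first = 404*1/3 = 404/3
Step 2: Divide by 2: 404/3 / 2 = 202/3
Final result = 202/3

202/3


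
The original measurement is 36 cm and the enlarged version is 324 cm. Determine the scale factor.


Original length = 36 cm
Scaled length = 324 cm
Scale factor = 324 / 36
= 9

9


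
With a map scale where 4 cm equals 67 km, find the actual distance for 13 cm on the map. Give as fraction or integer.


Map scale: 4 cm = 67 km
Measured distance on map = 13 cm
Set up proportion: 13 * 67 / 4
= 871 / 4
= 871/4 km

871/4


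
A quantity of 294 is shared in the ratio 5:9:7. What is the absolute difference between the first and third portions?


Total parts = 5 + 9 + 7 = 21
Value per part = 294 / 21 = 14
Shares: 5*14=70, 9*14=126, 7*14=98
First share = 70, third share = 98
Difference = |70 - 98| = 28

28


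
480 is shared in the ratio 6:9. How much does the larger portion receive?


Total parts = 6 + 9 = 15
Value per part = 480 / 15 = 32
First share = 6 * 32 = 192
Second share = 9 * 32 = 288
Larger share = 288

288


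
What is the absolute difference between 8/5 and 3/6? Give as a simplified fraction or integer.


Simplify: 8/5 = 8/5 and 3/6 = 1/2
Find common denominator: LCD = 10
Convert: 16/10 and 5/10
Difference = |16 - 5|/10 = 11/10
Simplified = 11/10

11/10


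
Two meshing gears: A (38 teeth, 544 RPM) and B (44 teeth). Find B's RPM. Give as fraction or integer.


Gear ratio: teeth_A * RPM_A = teeth_B * RPM_B
38 * 544 = 44 * RPM_B
20672 = 44 * RPM_B
RPM_B = 20672 / 44
RPM_B = 5168/11

5168/11


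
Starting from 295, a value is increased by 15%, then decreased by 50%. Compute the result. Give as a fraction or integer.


Start: 295
Step 1: increase by 15% => multiply by 115/100
  295 * 115/100 = 1357/4
Step 2: decrease by 50% => multiply by 50/100
  1357/4 * 50/100 = 1357/8
Final value = 1357/8

1357/8


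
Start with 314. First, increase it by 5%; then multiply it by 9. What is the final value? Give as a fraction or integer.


Start with 314.
Step 1: Increase by 5%: 314 * 105/100 = 3297/10
Step 2: Multiply by 9: 3297/10 * 9 = 29673/10
Final result = 29673/10

29673/10


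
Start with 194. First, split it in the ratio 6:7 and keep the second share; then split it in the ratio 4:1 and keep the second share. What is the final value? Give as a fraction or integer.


Start with 194.
Step 1: Split 6:7, second share = 194 * 7/13 = 1358/13
Step 2: Split 4:1, second share = 1358/13 * 1/5 = 1358/65
Final result = 1358/65

1358/65


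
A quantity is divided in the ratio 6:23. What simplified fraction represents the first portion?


Total parts = 6 + 23 = 29
First part fraction = 6/29
Simplify: 6/29 = 6/29

6/29


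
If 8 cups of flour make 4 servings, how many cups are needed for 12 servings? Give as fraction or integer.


Original: 8 cups for 4 servings
Target servings = 12
Scaling factor = 12/4
New amount = 8 * 12/4
= 96/4
= 24 cups

24


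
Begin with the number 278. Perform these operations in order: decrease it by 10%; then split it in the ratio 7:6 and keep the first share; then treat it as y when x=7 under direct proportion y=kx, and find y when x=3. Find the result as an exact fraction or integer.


Start with 278.
Step 1: Decrease by 10%: 278 * 90/100 = 1251/5
Step 2: Split 7:6, first share = 1251/5 * 7/13 = 8757/65
Step 3: Direct prop: k = (8757/65)/7; new y = k*3 = 8757/65*3/7 = 3753/65
Final result = 3753/65

3753/65


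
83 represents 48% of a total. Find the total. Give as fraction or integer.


Given: 83 is 48% of the whole
Set up: 83 = 48/100 * whole
whole = 83 * 100 / 48
whole = 8300 / 48
whole = 2075/12

2075/12


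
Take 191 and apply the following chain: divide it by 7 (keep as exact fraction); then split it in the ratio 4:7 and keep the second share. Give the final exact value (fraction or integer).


Start with 191.
Step 1: Divide by 7: 191 / 7 = 191/7
Step 2: Split 4:7, second share = 191/7 * 7/11 = 191/11
Final result = 191/11

191/11


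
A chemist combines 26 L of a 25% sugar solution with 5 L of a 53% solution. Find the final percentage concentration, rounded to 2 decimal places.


Solute in mixture 1 = 25% of 26 L = 26*25/100 = 13/2 L
Solute in mixture 2 = 53% of 5 L = 5*53/100 = 53/20 L
Total solute = 13/2 + 53/20 = 183/20 L
Total volume = 26 + 5 = 31 L
Final concentration = 183/20/31 * 100 = 29.52%

29.52


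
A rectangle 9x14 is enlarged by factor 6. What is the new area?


Original dimensions: 9 x 14
Enlargement factor = 6
New width = 9 * 6 = 54
New height = 14 * 6 = 84
New area = 54 * 84 = 4536

4536


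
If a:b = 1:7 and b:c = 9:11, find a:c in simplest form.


Given a:b = 1:7 and b:c = 9:11
Make b consistent. Multiply first ratio by 9: a:b = 9:63
Multiply second ratio by 7: b:c = 63:77
Now b = 63 in both, so a:b:c = 9:63:77
Therefore a:c = 9:77
Simplify by GCD: a:c = 9:77

9:77


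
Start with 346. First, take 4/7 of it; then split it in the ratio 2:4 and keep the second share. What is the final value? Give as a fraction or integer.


Start with 346.
Step 1: Take 4/7: 346 * 4/7 = 1384/7
Step 2: Split 2:4, second share = 1384/7 * 4/6 = 2768/21
Final result = 2768/21

2768/21


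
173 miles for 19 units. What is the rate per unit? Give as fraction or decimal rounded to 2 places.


Total miles = 173
Number of units = 19
Unit rate = 173 / 19
= 9.11 miles per unit

9.11


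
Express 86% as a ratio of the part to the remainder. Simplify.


Part = 86%, Remainder = 14%
Ratio = 86:14
GCD(86, 14) = 2
Simplify: 43:7 = 43:7

43:7


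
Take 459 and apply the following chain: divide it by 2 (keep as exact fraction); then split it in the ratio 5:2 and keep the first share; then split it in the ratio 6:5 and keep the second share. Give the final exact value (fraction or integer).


Start with 459.
Step 1: Divide by 2: 459 / 2 = 459/2
Step 2: Split 5:2, first share = 459/2 * 5/7 = 2295/14
Step 3: Split 6:5, second share = 2295/14 * 5/11 = 11475/154
Final result = 11475/154

11475/154


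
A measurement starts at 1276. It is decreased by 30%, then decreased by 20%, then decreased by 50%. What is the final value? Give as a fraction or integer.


Start: 1276
Step 1: decrease by 30% => multiply by 70/100
  1276 * 70/100 = 4466/5
Step 2: decrease by 20% => multiply by 80/100
  4466/5 * 80/100 = 17864/25
Step 3: decrease by 50% => multiply by 50/100
  17864/25 * 50/100 = 8932/25
Final value = 8932/25

8932/25


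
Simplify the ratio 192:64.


Find GCD(192, 64)
GCD = 64
Divide both by 64: 192/64 = 3, 64/64 = 1
Simplified ratio = 3:1

3:1


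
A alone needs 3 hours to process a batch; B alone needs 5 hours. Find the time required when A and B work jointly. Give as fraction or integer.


Rate of A = 1/3 job per hour
Rate of B = 1/5 job per hour
Combined rate = 1/3 + 1/5
Find common denominator: (5 + 3)/(3*5) = 8/15
Combined rate = 8/15 job per hour
Time together = 1 / (8/15) = 15/8 hours

15/8


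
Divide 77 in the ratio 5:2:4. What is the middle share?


Ratio = 5:2:4
Total parts = 5 + 2 + 4 = 11
Value per part = 77 / 11 = 7
First share = 5 * 7 = 35
Middle share = 2 * 7 = 14
Third share = 4 * 7 = 28

14


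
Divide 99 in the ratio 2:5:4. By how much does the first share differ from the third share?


Total parts = 2 + 5 + 4 = 11
Value per part = 99 / 11 = 9
Shares: 2*9=18, 5*9=45, 4*9=36
First share = 18, third share = 36
Difference = |18 - 36| = 18

18


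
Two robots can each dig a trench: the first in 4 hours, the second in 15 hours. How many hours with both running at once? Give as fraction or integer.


Rate of A = 1/4 job per hour
Rate of B = 1/15 job per hour
Combined rate = 1/4 + 1/15
Find common denominator: (15 + 4)/(4*15) = 19/60
Combined rate = 19/60 job per hour
Time together = 1 / (19/60) = 60/19 hours

60/19


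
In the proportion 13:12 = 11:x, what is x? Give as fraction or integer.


Setting up: 13/12 = 11/x
Cross multiply: 13 * x = 12 * 11
13x = 132
x = 132/13
x = 132/13

132/13


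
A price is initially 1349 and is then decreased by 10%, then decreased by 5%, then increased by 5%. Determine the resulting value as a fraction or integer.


Start: 1349
Step 1: decrease by 10% => multiply by 90/100
  1349 * 90/100 = 12141/10
Step 2: decrease by 5% => multiply by 95/100
  12141/10 * 95/100 = 230679/200
Step 3: increase by 5% => multiply by 105/100
  230679/200 * 105/100 = 4844259/4000
Final value = 4844259/4000

4844259/4000


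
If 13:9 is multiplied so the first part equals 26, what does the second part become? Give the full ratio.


Original ratio: 13:9
First term target: 26
Scale factor = 26 / 13 = 2
Multiply second term: 9 * 2 = 18
Equivalent ratio = 26:18

26:18


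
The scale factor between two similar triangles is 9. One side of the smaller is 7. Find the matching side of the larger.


Similar triangles have proportional sides
Scale factor = 9
Smaller side = 7
Corresponding larger side = 7 * 9
= 63

63


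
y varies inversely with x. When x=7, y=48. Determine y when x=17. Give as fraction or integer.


Inverse proportion: y = k/x
Find k: k = 7 * 48 = 336
Compute y at x=17: y = 336/17
y = 336/17

336/17


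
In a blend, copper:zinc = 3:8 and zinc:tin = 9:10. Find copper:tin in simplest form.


Given a:b = 3:8 and b:c = 9:10
Make b consistent. Multiply first ratio by 9: a:b = 27:72
Multiply second ratio by 8: b:c = 72:80
Now b = 72 in both, so a:b:c = 27:72:80
Therefore a:c = 27:80
Simplify by GCD: a:c = 27:80

27:80


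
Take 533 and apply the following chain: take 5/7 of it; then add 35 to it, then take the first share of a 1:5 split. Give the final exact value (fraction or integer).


Start with 533.
Step 1: Take 5/7: 533 * 5/7 = 2665/7
Step 2: Add 35: 2665/7+35=2910/7; split 1:5 first = 2910/7*1/6 = 485/7
Final result = 485/7

485/7


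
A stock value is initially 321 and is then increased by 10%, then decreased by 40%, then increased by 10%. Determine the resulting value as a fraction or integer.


Start: 321
Step 1: increase by 10% => multiply by 110/100
  321 * 110/100 = 3531/10
Step 2: decrease by 40% => multiply by 60/100
  3531/10 * 60/100 = 10593/50
Step 3: increase by 10% => multiply by 110/100
  10593/50 * 110/100 = 116523/500
Final value = 116523/500

116523/500


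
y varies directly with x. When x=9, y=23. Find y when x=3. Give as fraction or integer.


Direct proportion: y = kx
Find k: k = 23/9 = 23/9
Compute y at x=3: y = 23/9 * 3
y = 23/3

23/3


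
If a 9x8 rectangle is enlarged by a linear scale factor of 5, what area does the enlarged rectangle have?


Original dimensions: 9 x 8
Enlargement factor = 5
New width = 9 * 5 = 45
New height = 8 * 5 = 40
New area = 45 * 40 = 1800

1800


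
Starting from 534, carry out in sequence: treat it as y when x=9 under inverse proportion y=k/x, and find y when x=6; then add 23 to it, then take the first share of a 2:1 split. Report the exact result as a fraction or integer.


Start with 534.
Step 1: Inverse prop: k = (534)*9; new y = k/6 = 534*9/6 = 801
Step 2: Add 23: 801+23=824; split 2:1 first = 824*2/3 = 1648/3
Final result = 1648/3

1648/3


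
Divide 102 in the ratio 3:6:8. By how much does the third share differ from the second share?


Total parts = 3 + 6 + 8 = 17
Value per part = 102 / 17 = 6
Shares: 3*6=18, 6*6=36, 8*6=48
Third share = 48, second share = 36
Difference = |48 - 36| = 12

12


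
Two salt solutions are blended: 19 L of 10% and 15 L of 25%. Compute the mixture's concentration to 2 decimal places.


Solute in mixture 1 = 10% of 19 L = 19*10/100 = 19/10 L
Solute in mixture 2 = 25% of 15 L = 15*25/100 = 15/4 L
Total solute = 19/10 + 15/4 = 113/20 L
Total volume = 19 + 15 = 34 L
Final concentration = 113/20/34 * 100 = 16.62%

16.62


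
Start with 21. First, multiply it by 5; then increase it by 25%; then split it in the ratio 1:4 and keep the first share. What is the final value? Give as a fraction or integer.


Start with 21.
Step 1: Multiply by 5: 21 * 5 = 105
Step 2: Increase by 25%: 105 * 125/100 = 525/4
Step 3: Split 1:4, first share = 525/4 * 1/5 = 105/4
Final result = 105/4

105/4


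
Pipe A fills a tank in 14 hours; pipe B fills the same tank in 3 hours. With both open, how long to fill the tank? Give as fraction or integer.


Rate of A = 1/14 job per hour
Rate of B = 1/3 job per hour
Combined rate = 1/14 + 1/3
Find common denominator: (3 + 14)/(14*3) = 17/42
Combined rate = 17/42 job per hour
Time together = 1 / (17/42) = 42/17 hours

42/17


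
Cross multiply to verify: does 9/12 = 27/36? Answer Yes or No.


Cross multiply to check 9/12 = 27/36
Left cross product: 9 * 36 = 324
Right cross product: 12 * 27 = 324
324 = 324
Equal, so proportions match => Yes

Yes


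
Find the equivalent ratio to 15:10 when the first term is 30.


Original ratio: 15:10
First term target: 30
Scale factor = 30 / 15 = 2
Multiply second term: 10 * 2 = 20
Equivalent ratio = 30:20

30:20


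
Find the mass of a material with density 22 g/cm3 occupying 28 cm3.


Using mass = density * volume
Density = 22 g/cm3
Volume = 28 cm3
Mass = 22 * 28
= 616 g

616


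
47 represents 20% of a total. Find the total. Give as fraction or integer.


Given: 47 is 20% of the whole
Set up: 47 = 20/100 * whole
whole = 47 * 100 / 20
whole = 4700 / 20
whole = 235

235


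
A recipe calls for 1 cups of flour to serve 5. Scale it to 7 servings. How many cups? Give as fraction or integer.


Original: 1 cups for 5 servings
Target servings = 7
Scaling factor = 7/5
New amount = 1 * 7/5
= 7/5
= 7/5 cups

7/5


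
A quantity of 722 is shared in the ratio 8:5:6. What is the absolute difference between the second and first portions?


Total parts = 8 + 5 + 6 = 19
Value per part = 722 / 19 = 38
Shares: 8*38=304, 5*38=190, 6*38=228
Second share = 190, first share = 304
Difference = |190 - 304| = 114

114


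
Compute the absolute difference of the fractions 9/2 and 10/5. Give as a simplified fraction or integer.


Simplify: 9/2 = 9/2 and 10/5 = 2
Find common denominator: LCD = 2
Convert: 9/2 and 4/2
Difference = |9 - 4|/2 = 5/2
Simplified = 5/2

5/2


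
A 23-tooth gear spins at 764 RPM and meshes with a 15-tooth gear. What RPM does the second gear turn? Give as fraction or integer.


Gear ratio: teeth_A * RPM_A = teeth_B * RPM_B
23 * 764 = 15 * RPM_B
17572 = 15 * RPM_B
RPM_B = 17572 / 15
RPM_B = 17572/15

17572/15


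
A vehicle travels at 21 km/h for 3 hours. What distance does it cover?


Using distance = speed * time
Speed = 21 km/h
Time = 3 hours
Distance = 21 * 3
= 63 km

63


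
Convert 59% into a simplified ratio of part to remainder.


Part = 59%, Remainder = 41%
Ratio = 59:41
GCD(59, 41) = 1
Simplify: 59:41 = 59:41

59:41


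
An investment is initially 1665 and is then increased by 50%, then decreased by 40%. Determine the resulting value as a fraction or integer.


Start: 1665
Step 1: increase by 50% => multiply by 150/100
  1665 * 150/100 = 4995/2
Step 2: decrease by 40% => multiply by 60/100
  4995/2 * 60/100 = 2997/2
Final value = 2997/2

2997/2


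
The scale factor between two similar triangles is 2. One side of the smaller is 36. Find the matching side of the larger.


Similar triangles have proportional sides
Scale factor = 2
Smaller side = 36
Corresponding larger side = 36 * 2
= 72

72


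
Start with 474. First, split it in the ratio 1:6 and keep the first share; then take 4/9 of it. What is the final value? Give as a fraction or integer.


Start with 474.
Step 1: Split 1:6, first share = 474 * 1/7 = 474/7
Step 2: Take 4/9: 474/7 * 4/9 = 632/21
Final result = 632/21

632/21


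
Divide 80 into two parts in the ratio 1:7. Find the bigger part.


Total parts = 1 + 7 = 8
Value per part = 80 / 8 = 10
First share = 1 * 10 = 10
Second share = 7 * 10 = 70
Larger share = 70

70


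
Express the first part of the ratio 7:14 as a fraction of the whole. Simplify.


Total parts = 7 + 14 = 21
First part fraction = 7/21
Simplify: 7/21 = 1/3

1/3


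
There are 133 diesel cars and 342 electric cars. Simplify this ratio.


Find GCD(133, 342)
GCD = 19
Divide both by 19: 133/19 = 7, 342/19 = 18
Simplified ratio = 7:18

7:18


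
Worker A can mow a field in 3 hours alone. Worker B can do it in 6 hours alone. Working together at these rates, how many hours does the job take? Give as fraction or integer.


Rate of A = 1/3 job per hour
Rate of B = 1/6 job per hour
Combined rate = 1/3 + 1/6
Find common denominator: (6 + 3)/(3*6) = 9/18
Combined rate = 1/2 job per hour
Time together = 1 / (1/2) = 2 hours

2


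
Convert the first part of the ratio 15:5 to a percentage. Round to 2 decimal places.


Total parts = 15 + 5 = 20
First part fraction = 15/20
Percentage = (15/20) * 100
= 0.75 * 100
= 75.00%

75.00


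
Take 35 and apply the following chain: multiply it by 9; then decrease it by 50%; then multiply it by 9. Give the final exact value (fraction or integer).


Start with 35.
Step 1: Multiply by 9: 35 * 9 = 315
Step 2: Decrease by 50%: 315 * 50/100 = 315/2
Step 3: Multiply by 9: 315/2 * 9 = 2835/2
Final result = 2835/2

2835/2


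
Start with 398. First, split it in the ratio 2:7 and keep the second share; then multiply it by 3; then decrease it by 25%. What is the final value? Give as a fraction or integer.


Start with 398.
Step 1: Split 2:7, second share = 398 * 7/9 = 2786/9
Step 2: Multiply by 3: 2786/9 * 3 = 2786/3
Step 3: Decrease by 25%: 2786/3 * 75/100 = 1393/2
Final result = 1393/2

1393/2


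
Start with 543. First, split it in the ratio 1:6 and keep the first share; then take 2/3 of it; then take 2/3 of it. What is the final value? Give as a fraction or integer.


Start with 543.
Step 1: Split 1:6, first share = 543 * 1/7 = 543/7
Step 2: Take 2/3: 543/7 * 2/3 = 362/7
Step 3: Take 2/3: 362/7 * 2/3 = 724/21
Final result = 724/21

724/21


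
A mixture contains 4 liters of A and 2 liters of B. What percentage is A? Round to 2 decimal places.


Volume of A = 4 L
Volume of B = 2 L
Total volume = 4 + 2 = 6 L
Percentage of A = (4/6) * 100
= 66.67%

66.67


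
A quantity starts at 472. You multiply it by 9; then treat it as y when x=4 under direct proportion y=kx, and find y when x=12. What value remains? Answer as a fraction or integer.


Start with 472.
Step 1: Multiply by 9: 472 * 9 = 4248
Step 2: Direct prop: k = (4248)/4; new y = k*12 = 4248*12/4 = 12744
Final result = 12744

12744


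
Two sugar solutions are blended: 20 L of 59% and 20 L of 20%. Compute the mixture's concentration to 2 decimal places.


Solute in mixture 1 = 59% of 20 L = 20*59/100 = 59/5 L
Solute in mixture 2 = 20% of 20 L = 20*20/100 = 4 L
Total solute = 59/5 + 4 = 79/5 L
Total volume = 20 + 20 = 40 L
Final concentration = 79/5/40 * 100 = 39.50%

39.50


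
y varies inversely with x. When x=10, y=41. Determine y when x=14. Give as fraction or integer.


Inverse proportion: y = k/x
Find k: k = 10 * 41 = 410
Compute y at x=14: y = 410/14
y = 205/7

205/7


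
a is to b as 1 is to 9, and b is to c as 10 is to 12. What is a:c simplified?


Given a:b = 1:9 and b:c = 10:12
Make b consistent. Multiply first ratio by 10: a:b = 10:90
Multiply second ratio by 9: b:c = 90:108
Now b = 90 in both, so a:b:c = 10:90:108
Therefore a:c = 10:108
Simplify by GCD: a:c = 5:54

5:54


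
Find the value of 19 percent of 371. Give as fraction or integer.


Compute 19% of 371
Convert percentage: 19% = 19/100
Multiply: 371 * 19/100
= 7049/100
= 7049/100

7049/100


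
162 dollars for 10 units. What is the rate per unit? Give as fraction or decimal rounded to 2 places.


Total dollars = 162
Number of units = 10
Unit rate = 162 / 10
= 16.20 dollars per unit

16.20


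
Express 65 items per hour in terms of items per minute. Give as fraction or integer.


Converting from per hour to per minute
Rate = 65 items per hour
Divide by 60: 65/60
= 13/12 items per minute

13/12


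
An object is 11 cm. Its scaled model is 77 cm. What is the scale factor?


Original length = 11 cm
Scaled length = 77 cm
Scale factor = 77 / 11
= 7

7


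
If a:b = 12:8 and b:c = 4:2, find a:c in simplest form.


Given a:b = 12:8 and b:c = 4:2
Make b consistent. Multiply first ratio by 4: a:b = 48:32
Multiply second ratio by 8: b:c = 32:16
Now b = 32 in both, so a:b:c = 48:32:16
Therefore a:c = 48:16
Simplify by GCD: a:c = 3:1

3:1


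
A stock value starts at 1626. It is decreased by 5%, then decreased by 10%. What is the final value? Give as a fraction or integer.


Start: 1626
Step 1: decrease by 5% => multiply by 95/100
  1626 * 95/100 = 15447/10
Step 2: decrease by 10% => multiply by 90/100
  15447/10 * 90/100 = 139023/100
Final value = 139023/100

139023/100


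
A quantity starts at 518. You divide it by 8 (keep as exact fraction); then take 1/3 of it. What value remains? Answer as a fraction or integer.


Start with 518.
Step 1: Divide by 8: 518 / 8 = 259/4
Step 2: Take 1/3: 259/4 * 1/3 = 259/12
Final result = 259/12

259/12


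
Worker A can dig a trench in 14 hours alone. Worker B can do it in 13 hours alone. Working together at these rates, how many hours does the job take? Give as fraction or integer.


Rate of A = 1/14 job per hour
Rate of B = 1/13 job per hour
Combined rate = 1/14 + 1/13
Find common denominator: (13 + 14)/(14*13) = 27/182
Combined rate = 27/182 job per hour
Time together = 1 / (27/182) = 182/27 hours

182/27


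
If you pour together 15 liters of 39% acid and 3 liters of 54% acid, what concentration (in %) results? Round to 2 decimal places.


Solute in mixture 1 = 39% of 15 L = 15*39/100 = 117/20 L
Solute in mixture 2 = 54% of 3 L = 3*54/100 = 81/50 L
Total solute = 117/20 + 81/50 = 747/100 L
Total volume = 15 + 3 = 18 L
Final concentration = 747/100/18 * 100 = 41.50%

41.50


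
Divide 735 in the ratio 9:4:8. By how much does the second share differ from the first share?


Total parts = 9 + 4 + 8 = 21
Value per part = 735 / 21 = 35
Shares: 9*35=315, 4*35=140, 8*35=280
Second share = 140, first share = 315
Difference = |140 - 315| = 175

175


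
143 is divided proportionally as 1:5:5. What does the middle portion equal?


Ratio = 1:5:5
Total parts = 1 + 5 + 5 = 11
Value per part = 143 / 11 = 13
First share = 1 * 13 = 13
Middle share = 5 * 13 = 65
Third share = 5 * 13 = 65

65


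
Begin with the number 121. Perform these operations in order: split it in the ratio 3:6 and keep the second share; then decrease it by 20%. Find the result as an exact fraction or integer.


Start with 121.
Step 1: Split 3:6, second share = 121 * 6/9 = 242/3
Step 2: Decrease by 20%: 242/3 * 80/100 = 968/15
Final result = 968/15

968/15


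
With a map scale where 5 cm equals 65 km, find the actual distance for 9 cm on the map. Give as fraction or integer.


Map scale: 5 cm = 65 km
Measured distance on map = 9 cm
Set up proportion: 9 * 65 / 5
= 585 / 5
= 117 km

117


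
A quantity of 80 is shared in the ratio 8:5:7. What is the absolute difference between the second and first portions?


Total parts = 8 + 5 + 7 = 20
Value per part = 80 / 20 = 4
Shares: 8*4=32, 5*4=20, 7*4=28
Second share = 20, first share = 32
Difference = |20 - 32| = 12

12


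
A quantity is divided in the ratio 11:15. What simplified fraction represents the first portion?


Total parts = 11 + 15 = 26
First part fraction = 11/26
Simplify: 11/26 = 11/26

11/26


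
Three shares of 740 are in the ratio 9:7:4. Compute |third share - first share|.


Total parts = 9 + 7 + 4 = 20
Value per part = 740 / 20 = 37
Shares: 9*37=333, 7*37=259, 4*37=148
Third share = 148, first share = 333
Difference = |148 - 333| = 185

185


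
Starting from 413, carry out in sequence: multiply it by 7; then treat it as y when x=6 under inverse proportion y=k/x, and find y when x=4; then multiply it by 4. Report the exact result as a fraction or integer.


Start with 413.
Step 1: Multiply by 7: 413 * 7 = 2891
Step 2: Inverse prop: k = (2891)*6; new y = k/4 = 2891*6/4 = 8673/2
Step 3: Multiply by 4: 8673/2 * 4 = 17346
Final result = 17346

17346
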